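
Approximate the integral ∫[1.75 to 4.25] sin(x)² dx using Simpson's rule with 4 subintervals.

f(x) = sin(x)²
a = 1.75, b = 4.25, n = 4
h = (b - a)/n = 0.625000

Simpson's rule: (h/3)[f(x₀) + 4f(x₁) + 2f(x₂) + ... + f(xₙ)]

x_0 = 1.7500, f(x_0) = 0.968228, coefficient = 1
x_1 = 2.3750, f(x_1) = 0.481199, coefficient = 4
x_2 = 3.0000, f(x_2) = 0.019915, coefficient = 2
x_3 = 3.6250, f(x_3) = 0.216038, coefficient = 4
x_4 = 4.2500, f(x_4) = 0.801006, coefficient = 1

I ≈ (0.625000/3) × 4.598011 = 0.957919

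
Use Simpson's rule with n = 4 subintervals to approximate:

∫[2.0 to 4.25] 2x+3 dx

f(x) = 2x+3
a = 2.0, b = 4.25, n = 4
h = (b - a)/n = 0.562500

Simpson's rule: (h/3)[f(x₀) + 4f(x₁) + 2f(x₂) + ... + f(xₙ)]

x_0 = 2.0000, f(x_0) = 7.000000, coefficient = 1
x_1 = 2.5625, f(x_1) = 8.125000, coefficient = 4
x_2 = 3.1250, f(x_2) = 9.250000, coefficient = 2
x_3 = 3.6875, f(x_3) = 10.375000, coefficient = 4
x_4 = 4.2500, f(x_4) = 11.500000, coefficient = 1

I ≈ (0.562500/3) × 111.000000 = 20.812500
Exact value: 20.812500
Error: 0.000000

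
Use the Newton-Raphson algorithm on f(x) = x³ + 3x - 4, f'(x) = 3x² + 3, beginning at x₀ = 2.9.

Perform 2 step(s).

f(x) = x³ + 3x - 4
f'(x) = 3x² + 3
x₀ = 2.9

Newton-Raphson formula: x_{n+1} = x_n - f(x_n)/f'(x_n)

Iteration 1:
  f(2.900000) = 29.089000
  f'(2.900000) = 28.230000
  x_1 = 2.900000 - 29.089000/28.230000 = 1.869571
Iteration 2:
  f(1.869571) = 8.143422
  f'(1.869571) = 13.485891
  x_2 = 1.869571 - 8.143422/13.485891 = 1.265724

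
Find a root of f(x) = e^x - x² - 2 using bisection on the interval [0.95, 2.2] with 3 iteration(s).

f(x) = e^x - x² - 2
Initial interval: [0.95, 2.2]

Iteration 1:
  c_1 = (0.950000 + 2.200000)/2 = 1.575000
  f(c_1) = f(1.575000) = 0.350117
  f(a) × f(c) < 0, new interval: [0.950000, 1.575000]
Iteration 2:
  c_2 = (0.950000 + 1.575000)/2 = 1.262500
  f(c_2) = f(1.262500) = -0.059660
  f(a) × f(c) ≥ 0, new interval: [1.262500, 1.575000]
Iteration 3:
  c_3 = (1.262500 + 1.575000)/2 = 1.418750
  f(c_3) = f(1.418750) = 0.119101
  f(a) × f(c) < 0, new interval: [1.262500, 1.418750]

After 3 iteration(s), the approximation is c_3 = 1.418750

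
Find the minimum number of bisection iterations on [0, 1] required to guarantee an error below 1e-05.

We need (b-a)/2^n ≤ 1e-05
(1 - 0)/2^n ≤ 1e-05
1/2^n ≤ 1e-05
2^n ≥ 100000
n ≥ log₂(100000) = 16.61
n ≥ 17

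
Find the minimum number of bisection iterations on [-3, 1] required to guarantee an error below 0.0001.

We need (b-a)/2^n ≤ 0.0001
(1 - (-3))/2^n ≤ 0.0001
4/2^n ≤ 0.0001
2^n ≥ 40000
n ≥ log₂(40000) = 15.29
n ≥ 16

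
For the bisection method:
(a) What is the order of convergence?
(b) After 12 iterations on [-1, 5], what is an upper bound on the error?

(a) Bisection has linear (order 1) convergence; the error is halved each step.

(b) Error bound = (b-a)/2^n = (5 - (-1))/2^{12}
    = 6/2^{12}

(a) 1 (linear); (b) error ≤ 1.46e-03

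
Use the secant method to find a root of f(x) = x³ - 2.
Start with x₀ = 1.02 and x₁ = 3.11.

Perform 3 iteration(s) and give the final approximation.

f(x) = x³ - 2
x₀ = 1.02, x₁ = 3.11

Secant formula: x_{n+1} = x_n - f(x_n)(x_n - x_{n-1})/(f(x_n) - f(x_{n-1}))

Iteration 1:
  f(1.020000) = -0.938792
  f(3.110000) = 28.080231
  x_2 = 3.110000 - 28.080231×(3.110000 - 1.020000)/(28.080231 - (-0.938792))
       = 1.087613
Iteration 2:
  f(3.110000) = 28.080231
  f(1.087613) = -0.713459
  x_3 = 1.087613 - (-0.713459)×(1.087613 - 3.110000)/(-0.713459 - 28.080231)
       = 1.137725
Iteration 3:
  f(1.087613) = -0.713459
  f(1.137725) = -0.527309
  x_4 = 1.137725 - (-0.527309)×(1.137725 - 1.087613)/(-0.527309 - (-0.713459))
       = 1.279676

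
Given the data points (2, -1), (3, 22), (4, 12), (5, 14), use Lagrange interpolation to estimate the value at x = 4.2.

Lagrange interpolation formula:
P(x) = Σ yᵢ × Lᵢ(x)
where Lᵢ(x) = Π_{j≠i} (x - xⱼ)/(xᵢ - xⱼ)

L_0(4.2) = (4.2 - 3)/(2 - 3) × (4.2 - 4)/(2 - 4) × (4.2 - 5)/(2 - 5) = 0.032000
L_1(4.2) = (4.2 - 2)/(3 - 2) × (4.2 - 4)/(3 - 4) × (4.2 - 5)/(3 - 5) = -0.176000
L_2(4.2) = (4.2 - 2)/(4 - 2) × (4.2 - 3)/(4 - 3) × (4.2 - 5)/(4 - 5) = 1.056000
L_3(4.2) = (4.2 - 2)/(5 - 2) × (4.2 - 3)/(5 - 3) × (4.2 - 4)/(5 - 4) = 0.088000

P(4.2) = (-1)×L_0(4.2) + 22×L_1(4.2) + 12×L_2(4.2) + 14×L_3(4.2)
P(4.2) = 10.000000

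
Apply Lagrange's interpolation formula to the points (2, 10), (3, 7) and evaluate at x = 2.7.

Lagrange interpolation formula:
P(x) = Σ yᵢ × Lᵢ(x)
where Lᵢ(x) = Π_{j≠i} (x - xⱼ)/(xᵢ - xⱼ)

L_0(2.7) = (2.7 - 3)/(2 - 3) = 0.300000
L_1(2.7) = (2.7 - 2)/(3 - 2) = 0.700000

P(2.7) = 10×L_0(2.7) + 7×L_1(2.7)
P(2.7) = 7.900000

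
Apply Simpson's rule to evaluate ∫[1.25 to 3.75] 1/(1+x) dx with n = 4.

f(x) = 1/(1+x)
a = 1.25, b = 3.75, n = 4
h = (b - a)/n = 0.625000

Simpson's rule: (h/3)[f(x₀) + 4f(x₁) + 2f(x₂) + ... + f(xₙ)]

x_0 = 1.2500, f(x_0) = 0.444444, coefficient = 1
x_1 = 1.8750, f(x_1) = 0.347826, coefficient = 4
x_2 = 2.5000, f(x_2) = 0.285714, coefficient = 2
x_3 = 3.1250, f(x_3) = 0.242424, coefficient = 4
x_4 = 3.7500, f(x_4) = 0.210526, coefficient = 1

I ≈ (0.625000/3) × 3.587401 = 0.747375
Exact value: 0.747214
Error: 0.000161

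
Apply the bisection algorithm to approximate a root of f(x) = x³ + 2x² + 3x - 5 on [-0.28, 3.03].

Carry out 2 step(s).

f(x) = x³ + 2x² + 3x - 5
Initial interval: [-0.28, 3.03]

Iteration 1:
  c_1 = (-0.280000 + 3.030000)/2 = 1.375000
  f(c_1) = f(1.375000) = 5.505859
  f(a) × f(c) < 0, new interval: [-0.280000, 1.375000]
Iteration 2:
  c_2 = (-0.280000 + 1.375000)/2 = 0.547500
  f(c_2) = f(0.547500) = -2.593871
  f(a) × f(c) ≥ 0, new interval: [0.547500, 1.375000]

After 2 iteration(s), the approximation is c_2 = 0.547500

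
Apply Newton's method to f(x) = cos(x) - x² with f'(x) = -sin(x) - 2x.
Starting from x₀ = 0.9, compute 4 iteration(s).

f(x) = cos(x) - x²
f'(x) = -sin(x) - 2x
x₀ = 0.9

Newton-Raphson formula: x_{n+1} = x_n - f(x_n)/f'(x_n)

Iteration 1:
  f(0.900000) = -0.188390
  f'(0.900000) = -2.583327
  x_1 = 0.900000 - (-0.188390)/(-2.583327) = 0.827075
Iteration 2:
  f(0.827075) = -0.007021
  f'(0.827075) = -2.390103
  x_2 = 0.827075 - (-0.007021)/(-2.390103) = 0.824137
Iteration 3:
  f(0.824137) = -0.000012
  f'(0.824137) = -2.382236
  x_3 = 0.824137 - (-0.000012)/(-2.382236) = 0.824132
Iteration 4:
  f(0.824132) = 0.000000
  f'(0.824132) = -2.382223
  x_4 = 0.824132 - 0.000000/(-2.382223) = 0.824132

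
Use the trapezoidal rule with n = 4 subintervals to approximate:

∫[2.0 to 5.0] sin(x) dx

f(x) = sin(x)
a = 2.0, b = 5.0, n = 4
h = (b - a)/n = 0.750000

Trapezoidal rule: (h/2)[f(x₀) + 2f(x₁) + 2f(x₂) + ... + f(xₙ)]

x_0 = 2.0000, f(x_0) = 0.909297, coefficient = 1
x_1 = 2.7500, f(x_1) = 0.381661, coefficient = 2
x_2 = 3.5000, f(x_2) = -0.350783, coefficient = 2
x_3 = 4.2500, f(x_3) = -0.894989, coefficient = 2
x_4 = 5.0000, f(x_4) = -0.958924, coefficient = 1

I ≈ (0.750000/2) × -1.777850 = -0.666694
Exact value: -0.699809
Error: 0.033115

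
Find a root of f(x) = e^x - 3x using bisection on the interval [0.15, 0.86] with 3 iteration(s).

f(x) = e^x - 3x
Initial interval: [0.15, 0.86]

Iteration 1:
  c_1 = (0.150000 + 0.860000)/2 = 0.505000
  f(c_1) = f(0.505000) = 0.141986
  f(a) × f(c) ≥ 0, new interval: [0.505000, 0.860000]
Iteration 2:
  c_2 = (0.505000 + 0.860000)/2 = 0.682500
  f(c_2) = f(0.682500) = -0.068681
  f(a) × f(c) < 0, new interval: [0.505000, 0.682500]
Iteration 3:
  c_3 = (0.505000 + 0.682500)/2 = 0.593750
  f(c_3) = f(0.593750) = 0.029516
  f(a) × f(c) ≥ 0, new interval: [0.593750, 0.682500]

After 3 iteration(s), the approximation is c_3 = 0.593750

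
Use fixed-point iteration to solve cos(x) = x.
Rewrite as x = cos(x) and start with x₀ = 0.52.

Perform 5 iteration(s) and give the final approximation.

Equation: cos(x) = x
Fixed-point form: x = cos(x)
x₀ = 0.52

x_1 = g(0.520000) = 0.867819
x_2 = g(0.867819) = 0.646492
x_3 = g(0.646492) = 0.798202
x_4 = g(0.798202) = 0.697995
x_5 = g(0.697995) = 0.766132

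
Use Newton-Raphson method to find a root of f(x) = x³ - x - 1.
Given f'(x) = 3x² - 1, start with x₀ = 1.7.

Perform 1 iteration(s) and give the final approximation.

f(x) = x³ - x - 1
f'(x) = 3x² - 1
x₀ = 1.7

Newton-Raphson formula: x_{n+1} = x_n - f(x_n)/f'(x_n)

Iteration 1:
  f(1.700000) = 2.213000
  f'(1.700000) = 7.670000
  x_1 = 1.700000 - 2.213000/7.670000 = 1.411473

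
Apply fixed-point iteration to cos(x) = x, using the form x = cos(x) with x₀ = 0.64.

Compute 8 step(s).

Equation: cos(x) = x
Fixed-point form: x = cos(x)
x₀ = 0.64

x_1 = g(0.640000) = 0.802096
x_2 = g(0.802096) = 0.695202
x_3 = g(0.695202) = 0.767924
x_4 = g(0.767924) = 0.719354
x_5 = g(0.719354) = 0.752232
x_6 = g(0.752232) = 0.730166
x_7 = g(0.730166) = 0.745064
x_8 = g(0.745064) = 0.735045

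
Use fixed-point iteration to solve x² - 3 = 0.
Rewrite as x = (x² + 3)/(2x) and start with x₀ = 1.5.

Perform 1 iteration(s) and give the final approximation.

Equation: x² - 3 = 0
Fixed-point form: x = (x² + 3)/(2x)
x₀ = 1.5

x_1 = g(1.500000) = 1.750000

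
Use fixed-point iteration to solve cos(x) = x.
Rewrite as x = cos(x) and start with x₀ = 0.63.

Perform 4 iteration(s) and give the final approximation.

Equation: cos(x) = x
Fixed-point form: x = cos(x)
x₀ = 0.63

x_1 = g(0.630000) = 0.808028
x_2 = g(0.808028) = 0.690926
x_3 = g(0.690926) = 0.770656
x_4 = g(0.770656) = 0.717454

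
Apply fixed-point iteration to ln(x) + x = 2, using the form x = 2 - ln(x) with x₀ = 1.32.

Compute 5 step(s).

Equation: ln(x) + x = 2
Fixed-point form: x = 2 - ln(x)
x₀ = 1.32

x_1 = g(1.320000) = 1.722368
x_2 = g(1.722368) = 1.456300
x_3 = g(1.456300) = 1.624101
x_4 = g(1.624101) = 1.515045
x_5 = g(1.515045) = 1.584555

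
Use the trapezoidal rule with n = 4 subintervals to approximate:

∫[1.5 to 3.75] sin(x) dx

f(x) = sin(x)
a = 1.5, b = 3.75, n = 4
h = (b - a)/n = 0.562500

Trapezoidal rule: (h/2)[f(x₀) + 2f(x₁) + 2f(x₂) + ... + f(xₙ)]

x_0 = 1.5000, f(x_0) = 0.997495, coefficient = 1
x_1 = 2.0625, f(x_1) = 0.881530, coefficient = 2
x_2 = 2.6250, f(x_2) = 0.493920, coefficient = 2
x_3 = 3.1875, f(x_3) = -0.045891, coefficient = 2
x_4 = 3.7500, f(x_4) = -0.571561, coefficient = 1

I ≈ (0.562500/2) × 3.085051 = 0.867671
Exact value: 0.891297
Error: 0.023626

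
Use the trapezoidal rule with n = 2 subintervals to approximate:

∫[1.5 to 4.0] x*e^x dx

f(x) = x*e^x
a = 1.5, b = 4.0, n = 2
h = (b - a)/n = 1.250000

Trapezoidal rule: (h/2)[f(x₀) + 2f(x₁) + 2f(x₂) + ... + f(xₙ)]

x_0 = 1.5000, f(x_0) = 6.722534, coefficient = 1
x_1 = 2.7500, f(x_1) = 43.017238, coefficient = 2
x_2 = 4.0000, f(x_2) = 218.392600, coefficient = 1

I ≈ (1.250000/2) × 311.149609 = 194.468506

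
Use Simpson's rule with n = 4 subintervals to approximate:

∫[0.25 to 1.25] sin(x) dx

f(x) = sin(x)
a = 0.25, b = 1.25, n = 4
h = (b - a)/n = 0.250000

Simpson's rule: (h/3)[f(x₀) + 4f(x₁) + 2f(x₂) + ... + f(xₙ)]

x_0 = 0.2500, f(x_0) = 0.247404, coefficient = 1
x_1 = 0.5000, f(x_1) = 0.479426, coefficient = 4
x_2 = 0.7500, f(x_2) = 0.681639, coefficient = 2
x_3 = 1.0000, f(x_3) = 0.841471, coefficient = 4
x_4 = 1.2500, f(x_4) = 0.948985, coefficient = 1

I ≈ (0.250000/3) × 7.843252 = 0.653604
Exact value: 0.653590
Error: 0.000014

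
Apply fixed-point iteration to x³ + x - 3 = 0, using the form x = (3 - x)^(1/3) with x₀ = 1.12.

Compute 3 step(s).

Equation: x³ + x - 3 = 0
Fixed-point form: x = (3 - x)^(1/3)
x₀ = 1.12

x_1 = g(1.120000) = 1.234201
x_2 = g(1.234201) = 1.208687
x_3 = g(1.208687) = 1.214480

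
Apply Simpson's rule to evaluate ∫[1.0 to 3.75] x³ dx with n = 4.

f(x) = x³
a = 1.0, b = 3.75, n = 4
h = (b - a)/n = 0.687500

Simpson's rule: (h/3)[f(x₀) + 4f(x₁) + 2f(x₂) + ... + f(xₙ)]

x_0 = 1.0000, f(x_0) = 1.000000, coefficient = 1
x_1 = 1.6875, f(x_1) = 4.805420, coefficient = 4
x_2 = 2.3750, f(x_2) = 13.396484, coefficient = 2
x_3 = 3.0625, f(x_3) = 28.722900, coefficient = 4
x_4 = 3.7500, f(x_4) = 52.734375, coefficient = 1

I ≈ (0.687500/3) × 214.640625 = 49.188477
Exact value: 49.188477
Error: 0.000000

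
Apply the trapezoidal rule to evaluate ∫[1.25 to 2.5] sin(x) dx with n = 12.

f(x) = sin(x)
a = 1.25, b = 2.5, n = 12
h = (b - a)/n = 0.104167

Trapezoidal rule: (h/2)[f(x₀) + 2f(x₁) + 2f(x₂) + ... + f(xₙ)]

x_0 = 1.2500, f(x_0) = 0.948985, coefficient = 1
x_1 = 1.3542, f(x_1) = 0.976627, coefficient = 2
x_2 = 1.4583, f(x_2) = 0.993683, coefficient = 2
x_3 = 1.5625, f(x_3) = 0.999966, coefficient = 2
x_4 = 1.6667, f(x_4) = 0.995408, coefficient = 2
x_5 = 1.7708, f(x_5) = 0.980059, coefficient = 2
x_6 = 1.8750, f(x_6) = 0.954086, coefficient = 2
x_7 = 1.9792, f(x_7) = 0.917769, coefficient = 2
x_8 = 2.0833, f(x_8) = 0.871503, coefficient = 2
x_9 = 2.1875, f(x_9) = 0.815789, coefficient = 2
x_10 = 2.2917, f(x_10) = 0.751232, coefficient = 2
x_11 = 2.3958, f(x_11) = 0.678530, coefficient = 2
x_12 = 2.5000, f(x_12) = 0.598472, coefficient = 1

I ≈ (0.104167/2) × 21.416760 = 1.115456
Exact value: 1.116466
Error: 0.001010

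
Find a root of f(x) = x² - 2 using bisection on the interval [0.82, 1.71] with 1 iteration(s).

f(x) = x² - 2
Initial interval: [0.82, 1.71]

Iteration 1:
  c_1 = (0.820000 + 1.710000)/2 = 1.265000
  f(c_1) = f(1.265000) = -0.399775
  f(a) × f(c) ≥ 0, new interval: [1.265000, 1.710000]

After 1 iteration(s), the approximation is c_1 = 1.265000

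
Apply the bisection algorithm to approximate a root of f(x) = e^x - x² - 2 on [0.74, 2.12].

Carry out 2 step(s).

f(x) = e^x - x² - 2
Initial interval: [0.74, 2.12]

Iteration 1:
  c_1 = (0.740000 + 2.120000)/2 = 1.430000
  f(c_1) = f(1.430000) = 0.133799
  f(a) × f(c) < 0, new interval: [0.740000, 1.430000]
Iteration 2:
  c_2 = (0.740000 + 1.430000)/2 = 1.085000
  f(c_2) = f(1.085000) = -0.217785
  f(a) × f(c) ≥ 0, new interval: [1.085000, 1.430000]

After 2 iteration(s), the approximation is c_2 = 1.085000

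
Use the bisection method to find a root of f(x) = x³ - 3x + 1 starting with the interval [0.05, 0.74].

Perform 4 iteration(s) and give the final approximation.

f(x) = x³ - 3x + 1
Initial interval: [0.05, 0.74]

Iteration 1:
  c_1 = (0.050000 + 0.740000)/2 = 0.395000
  f(c_1) = f(0.395000) = -0.123370
  f(a) × f(c) < 0, new interval: [0.050000, 0.395000]
Iteration 2:
  c_2 = (0.050000 + 0.395000)/2 = 0.222500
  f(c_2) = f(0.222500) = 0.343515
  f(a) × f(c) ≥ 0, new interval: [0.222500, 0.395000]
Iteration 3:
  c_3 = (0.222500 + 0.395000)/2 = 0.308750
  f(c_3) = f(0.308750) = 0.103182
  f(a) × f(c) ≥ 0, new interval: [0.308750, 0.395000]
Iteration 4:
  c_4 = (0.308750 + 0.395000)/2 = 0.351875
  f(c_4) = f(0.351875) = -0.012057
  f(a) × f(c) < 0, new interval: [0.308750, 0.351875]

After 4 iteration(s), the approximation is c_4 = 0.351875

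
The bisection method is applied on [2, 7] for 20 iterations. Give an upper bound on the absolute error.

Bisection error bound: |error| ≤ (b-a)/2^n
|error| ≤ (7 - 2)/2^20 = 5/2^20
|error| ≤ 0.0000047684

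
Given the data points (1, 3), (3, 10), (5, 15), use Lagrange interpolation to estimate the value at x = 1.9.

Lagrange interpolation formula:
P(x) = Σ yᵢ × Lᵢ(x)
where Lᵢ(x) = Π_{j≠i} (x - xⱼ)/(xᵢ - xⱼ)

L_0(1.9) = (1.9 - 3)/(1 - 3) × (1.9 - 5)/(1 - 5) = 0.426250
L_1(1.9) = (1.9 - 1)/(3 - 1) × (1.9 - 5)/(3 - 5) = 0.697500
L_2(1.9) = (1.9 - 1)/(5 - 1) × (1.9 - 3)/(5 - 3) = -0.123750

P(1.9) = 3×L_0(1.9) + 10×L_1(1.9) + 15×L_2(1.9)
P(1.9) = 6.397500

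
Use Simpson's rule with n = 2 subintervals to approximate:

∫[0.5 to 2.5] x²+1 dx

f(x) = x²+1
a = 0.5, b = 2.5, n = 2
h = (b - a)/n = 1.000000

Simpson's rule: (h/3)[f(x₀) + 4f(x₁) + 2f(x₂) + ... + f(xₙ)]

x_0 = 0.5000, f(x_0) = 1.250000, coefficient = 1
x_1 = 1.5000, f(x_1) = 3.250000, coefficient = 4
x_2 = 2.5000, f(x_2) = 7.250000, coefficient = 1

I ≈ (1.000000/3) × 21.500000 = 7.166667
Exact value: 7.166667
Error: 0.000000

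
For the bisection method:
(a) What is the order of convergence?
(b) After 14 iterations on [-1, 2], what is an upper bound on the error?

(a) Bisection has linear (order 1) convergence; the error is halved each step.

(b) Error bound = (b-a)/2^n = (2 - (-1))/2^{14}
    = 3/2^{14}

(a) 1 (linear); (b) error ≤ 1.83e-04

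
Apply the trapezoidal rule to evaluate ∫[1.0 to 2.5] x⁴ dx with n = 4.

f(x) = x⁴
a = 1.0, b = 2.5, n = 4
h = (b - a)/n = 0.375000

Trapezoidal rule: (h/2)[f(x₀) + 2f(x₁) + 2f(x₂) + ... + f(xₙ)]

x_0 = 1.0000, f(x_0) = 1.000000, coefficient = 1
x_1 = 1.3750, f(x_1) = 3.574463, coefficient = 2
x_2 = 1.7500, f(x_2) = 9.378906, coefficient = 2
x_3 = 2.1250, f(x_3) = 20.390869, coefficient = 2
x_4 = 2.5000, f(x_4) = 39.062500, coefficient = 1

I ≈ (0.375000/2) × 106.750977 = 20.015808
Exact value: 19.331250
Error: 0.684558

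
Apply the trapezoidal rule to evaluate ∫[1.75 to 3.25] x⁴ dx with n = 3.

f(x) = x⁴
a = 1.75, b = 3.25, n = 3
h = (b - a)/n = 0.500000

Trapezoidal rule: (h/2)[f(x₀) + 2f(x₁) + 2f(x₂) + ... + f(xₙ)]

x_0 = 1.7500, f(x_0) = 9.378906, coefficient = 1
x_1 = 2.2500, f(x_1) = 25.628906, coefficient = 2
x_2 = 2.7500, f(x_2) = 57.191406, coefficient = 2
x_3 = 3.2500, f(x_3) = 111.566406, coefficient = 1

I ≈ (0.500000/2) × 286.585938 = 71.646484
Exact value: 69.235547
Error: 2.410937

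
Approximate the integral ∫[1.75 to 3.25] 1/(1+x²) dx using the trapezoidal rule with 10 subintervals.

f(x) = 1/(1+x²)
a = 1.75, b = 3.25, n = 10
h = (b - a)/n = 0.150000

Trapezoidal rule: (h/2)[f(x₀) + 2f(x₁) + 2f(x₂) + ... + f(xₙ)]

x_0 = 1.7500, f(x_0) = 0.246154, coefficient = 1
x_1 = 1.9000, f(x_1) = 0.216920, coefficient = 2
x_2 = 2.0500, f(x_2) = 0.192215, coefficient = 2
x_3 = 2.2000, f(x_3) = 0.171233, coefficient = 2
x_4 = 2.3500, f(x_4) = 0.153315, coefficient = 2
x_5 = 2.5000, f(x_5) = 0.137931, coefficient = 2
x_6 = 2.6500, f(x_6) = 0.124649, coefficient = 2
x_7 = 2.8000, f(x_7) = 0.113122, coefficient = 2
x_8 = 2.9500, f(x_8) = 0.103066, coefficient = 2
x_9 = 3.1000, f(x_9) = 0.094251, coefficient = 2
x_10 = 3.2500, f(x_10) = 0.086486, coefficient = 1

I ≈ (0.150000/2) × 2.946046 = 0.220953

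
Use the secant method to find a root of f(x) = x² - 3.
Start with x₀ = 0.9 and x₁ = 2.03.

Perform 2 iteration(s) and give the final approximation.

f(x) = x² - 3
x₀ = 0.9, x₁ = 2.03

Secant formula: x_{n+1} = x_n - f(x_n)(x_n - x_{n-1})/(f(x_n) - f(x_{n-1}))

Iteration 1:
  f(0.900000) = -2.190000
  f(2.030000) = 1.120900
  x_2 = 2.030000 - 1.120900×(2.030000 - 0.900000)/(1.120900 - (-2.190000))
       = 1.647440
Iteration 2:
  f(2.030000) = 1.120900
  f(1.647440) = -0.285941
  x_3 = 1.647440 - (-0.285941)×(1.647440 - 2.030000)/(-0.285941 - 1.120900)
       = 1.725196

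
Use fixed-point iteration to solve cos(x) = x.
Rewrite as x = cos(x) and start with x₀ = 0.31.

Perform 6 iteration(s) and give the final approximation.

Equation: cos(x) = x
Fixed-point form: x = cos(x)
x₀ = 0.31

x_1 = g(0.310000) = 0.952334
x_2 = g(0.952334) = 0.579783
x_3 = g(0.579783) = 0.836581
x_4 = g(0.836581) = 0.670005
x_5 = g(0.670005) = 0.783819
x_6 = g(0.783819) = 0.708223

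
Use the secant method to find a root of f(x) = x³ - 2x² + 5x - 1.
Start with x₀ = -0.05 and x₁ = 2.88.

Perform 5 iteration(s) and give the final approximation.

f(x) = x³ - 2x² + 5x - 1
x₀ = -0.05, x₁ = 2.88

Secant formula: x_{n+1} = x_n - f(x_n)(x_n - x_{n-1})/(f(x_n) - f(x_{n-1}))

Iteration 1:
  f(-0.050000) = -1.255125
  f(2.880000) = 20.699072
  x_2 = 2.880000 - 20.699072×(2.880000 - (-0.050000))/(20.699072 - (-1.255125))
       = 0.117509
Iteration 2:
  f(2.880000) = 20.699072
  f(0.117509) = -0.438451
  x_3 = 0.117509 - (-0.438451)×(0.117509 - 2.880000)/(-0.438451 - 20.699072)
       = 0.174810
Iteration 3:
  f(0.117509) = -0.438451
  f(0.174810) = -0.181724
  x_4 = 0.174810 - (-0.181724)×(0.174810 - 0.117509)/(-0.181724 - (-0.438451))
       = 0.215371
Iteration 4:
  f(0.174810) = -0.181724
  f(0.215371) = -0.005924
  x_5 = 0.215371 - (-0.005924)×(0.215371 - 0.174810)/(-0.005924 - (-0.181724))
       = 0.216738
Iteration 5:
  f(0.215371) = -0.005924
  f(0.216738) = -0.000080
  x_6 = 0.216738 - (-0.000080)×(0.216738 - 0.215371)/(-0.000080 - (-0.005924))
       = 0.216757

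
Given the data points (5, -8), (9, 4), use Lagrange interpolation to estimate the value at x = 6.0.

Lagrange interpolation formula:
P(x) = Σ yᵢ × Lᵢ(x)
where Lᵢ(x) = Π_{j≠i} (x - xⱼ)/(xᵢ - xⱼ)

L_0(6.0) = (6.0 - 9)/(5 - 9) = 0.750000
L_1(6.0) = (6.0 - 5)/(9 - 5) = 0.250000

P(6.0) = (-8)×L_0(6.0) + 4×L_1(6.0)
P(6.0) = -5.000000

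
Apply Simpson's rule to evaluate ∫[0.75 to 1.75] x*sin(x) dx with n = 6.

f(x) = x*sin(x)
a = 0.75, b = 1.75, n = 6
h = (b - a)/n = 0.166667

Simpson's rule: (h/3)[f(x₀) + 4f(x₁) + 2f(x₂) + ... + f(xₙ)]

x_0 = 0.7500, f(x_0) = 0.511229, coefficient = 1
x_1 = 0.9167, f(x_1) = 0.727446, coefficient = 4
x_2 = 1.0833, f(x_2) = 0.957151, coefficient = 2
x_3 = 1.2500, f(x_3) = 1.186231, coefficient = 4
x_4 = 1.4167, f(x_4) = 1.399873, coefficient = 2
x_5 = 1.5833, f(x_5) = 1.583209, coefficient = 4
x_6 = 1.7500, f(x_6) = 1.721975, coefficient = 1

I ≈ (0.166667/3) × 20.934796 = 1.163044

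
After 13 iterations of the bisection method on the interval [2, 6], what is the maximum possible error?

Bisection error bound: |error| ≤ (b-a)/2^n
|error| ≤ (6 - 2)/2^13 = 4/2^13
|error| ≤ 0.0004882812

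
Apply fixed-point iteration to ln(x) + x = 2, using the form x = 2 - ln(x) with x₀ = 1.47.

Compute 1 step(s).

Equation: ln(x) + x = 2
Fixed-point form: x = 2 - ln(x)
x₀ = 1.47

x_1 = g(1.470000) = 1.614738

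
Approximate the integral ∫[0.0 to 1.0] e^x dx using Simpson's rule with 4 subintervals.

f(x) = e^x
a = 0.0, b = 1.0, n = 4
h = (b - a)/n = 0.250000

Simpson's rule: (h/3)[f(x₀) + 4f(x₁) + 2f(x₂) + ... + f(xₙ)]

x_0 = 0.0000, f(x_0) = 1.000000, coefficient = 1
x_1 = 0.2500, f(x_1) = 1.284025, coefficient = 4
x_2 = 0.5000, f(x_2) = 1.648721, coefficient = 2
x_3 = 0.7500, f(x_3) = 2.117000, coefficient = 4
x_4 = 1.0000, f(x_4) = 2.718282, coefficient = 1

I ≈ (0.250000/3) × 20.619826 = 1.718319
Exact value: 1.718282
Error: 0.000037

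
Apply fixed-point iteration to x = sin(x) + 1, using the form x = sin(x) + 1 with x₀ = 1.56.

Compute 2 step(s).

Equation: x = sin(x) + 1
Fixed-point form: x = sin(x) + 1
x₀ = 1.56

x_1 = g(1.560000) = 1.999942
x_2 = g(1.999942) = 1.909322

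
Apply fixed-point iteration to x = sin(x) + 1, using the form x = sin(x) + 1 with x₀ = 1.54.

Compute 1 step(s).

Equation: x = sin(x) + 1
Fixed-point form: x = sin(x) + 1
x₀ = 1.54

x_1 = g(1.540000) = 1.999526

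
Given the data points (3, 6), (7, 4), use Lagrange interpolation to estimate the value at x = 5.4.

Lagrange interpolation formula:
P(x) = Σ yᵢ × Lᵢ(x)
where Lᵢ(x) = Π_{j≠i} (x - xⱼ)/(xᵢ - xⱼ)

L_0(5.4) = (5.4 - 7)/(3 - 7) = 0.400000
L_1(5.4) = (5.4 - 3)/(7 - 3) = 0.600000

P(5.4) = 6×L_0(5.4) + 4×L_1(5.4)
P(5.4) = 4.800000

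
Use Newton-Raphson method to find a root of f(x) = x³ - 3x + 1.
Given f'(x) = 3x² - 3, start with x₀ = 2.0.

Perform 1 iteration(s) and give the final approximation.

f(x) = x³ - 3x + 1
f'(x) = 3x² - 3
x₀ = 2.0

Newton-Raphson formula: x_{n+1} = x_n - f(x_n)/f'(x_n)

Iteration 1:
  f(2.000000) = 3.000000
  f'(2.000000) = 9.000000
  x_1 = 2.000000 - 3.000000/9.000000 = 1.666667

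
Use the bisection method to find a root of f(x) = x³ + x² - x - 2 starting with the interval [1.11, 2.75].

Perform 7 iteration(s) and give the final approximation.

f(x) = x³ + x² - x - 2
Initial interval: [1.11, 2.75]

Iteration 1:
  c_1 = (1.110000 + 2.750000)/2 = 1.930000
  f(c_1) = f(1.930000) = 6.983957
  f(a) × f(c) < 0, new interval: [1.110000, 1.930000]
Iteration 2:
  c_2 = (1.110000 + 1.930000)/2 = 1.520000
  f(c_2) = f(1.520000) = 2.302208
  f(a) × f(c) < 0, new interval: [1.110000, 1.520000]
Iteration 3:
  c_3 = (1.110000 + 1.520000)/2 = 1.315000
  f(c_3) = f(1.315000) = 0.688156
  f(a) × f(c) < 0, new interval: [1.110000, 1.315000]
Iteration 4:
  c_4 = (1.110000 + 1.315000)/2 = 1.212500
  f(c_4) = f(1.212500) = 0.040221
  f(a) × f(c) < 0, new interval: [1.110000, 1.212500]
Iteration 5:
  c_5 = (1.110000 + 1.212500)/2 = 1.161250
  f(c_5) = f(1.161250) = -0.246801
  f(a) × f(c) ≥ 0, new interval: [1.161250, 1.212500]
Iteration 6:
  c_6 = (1.161250 + 1.212500)/2 = 1.186875
  f(c_6) = f(1.186875) = -0.106285
  f(a) × f(c) ≥ 0, new interval: [1.186875, 1.212500]
Iteration 7:
  c_7 = (1.186875 + 1.212500)/2 = 1.199688
  f(c_7) = f(1.199688) = -0.033787
  f(a) × f(c) ≥ 0, new interval: [1.199688, 1.212500]

After 7 iteration(s), the approximation is c_7 = 1.199688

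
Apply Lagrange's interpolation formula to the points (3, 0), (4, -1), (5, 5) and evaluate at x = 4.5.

Lagrange interpolation formula:
P(x) = Σ yᵢ × Lᵢ(x)
where Lᵢ(x) = Π_{j≠i} (x - xⱼ)/(xᵢ - xⱼ)

L_0(4.5) = (4.5 - 4)/(3 - 4) × (4.5 - 5)/(3 - 5) = -0.125000
L_1(4.5) = (4.5 - 3)/(4 - 3) × (4.5 - 5)/(4 - 5) = 0.750000
L_2(4.5) = (4.5 - 3)/(5 - 3) × (4.5 - 4)/(5 - 4) = 0.375000

P(4.5) = 0×L_0(4.5) + (-1)×L_1(4.5) + 5×L_2(4.5)
P(4.5) = 1.125000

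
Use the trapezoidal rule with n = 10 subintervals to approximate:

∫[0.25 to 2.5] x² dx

f(x) = x²
a = 0.25, b = 2.5, n = 10
h = (b - a)/n = 0.225000

Trapezoidal rule: (h/2)[f(x₀) + 2f(x₁) + 2f(x₂) + ... + f(xₙ)]

x_0 = 0.2500, f(x_0) = 0.062500, coefficient = 1
x_1 = 0.4750, f(x_1) = 0.225625, coefficient = 2
x_2 = 0.7000, f(x_2) = 0.490000, coefficient = 2
x_3 = 0.9250, f(x_3) = 0.855625, coefficient = 2
x_4 = 1.1500, f(x_4) = 1.322500, coefficient = 2
x_5 = 1.3750, f(x_5) = 1.890625, coefficient = 2
x_6 = 1.6000, f(x_6) = 2.560000, coefficient = 2
x_7 = 1.8250, f(x_7) = 3.330625, coefficient = 2
x_8 = 2.0500, f(x_8) = 4.202500, coefficient = 2
x_9 = 2.2750, f(x_9) = 5.175625, coefficient = 2
x_10 = 2.5000, f(x_10) = 6.250000, coefficient = 1

I ≈ (0.225000/2) × 46.418750 = 5.222109
Exact value: 5.203125
Error: 0.018984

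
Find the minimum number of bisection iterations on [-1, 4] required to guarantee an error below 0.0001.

We need (b-a)/2^n ≤ 0.0001
(4 - (-1))/2^n ≤ 0.0001
5/2^n ≤ 0.0001
2^n ≥ 50000
n ≥ log₂(50000) = 15.61
n ≥ 16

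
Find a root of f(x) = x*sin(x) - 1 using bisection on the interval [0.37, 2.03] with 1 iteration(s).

f(x) = x*sin(x) - 1
Initial interval: [0.37, 2.03]

Iteration 1:
  c_1 = (0.370000 + 2.030000)/2 = 1.200000
  f(c_1) = f(1.200000) = 0.118447
  f(a) × f(c) < 0, new interval: [0.370000, 1.200000]

After 1 iteration(s), the approximation is c_1 = 1.200000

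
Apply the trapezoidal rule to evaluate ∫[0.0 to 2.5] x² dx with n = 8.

f(x) = x²
a = 0.0, b = 2.5, n = 8
h = (b - a)/n = 0.312500

Trapezoidal rule: (h/2)[f(x₀) + 2f(x₁) + 2f(x₂) + ... + f(xₙ)]

x_0 = 0.0000, f(x_0) = 0.000000, coefficient = 1
x_1 = 0.3125, f(x_1) = 0.097656, coefficient = 2
x_2 = 0.6250, f(x_2) = 0.390625, coefficient = 2
x_3 = 0.9375, f(x_3) = 0.878906, coefficient = 2
x_4 = 1.2500, f(x_4) = 1.562500, coefficient = 2
x_5 = 1.5625, f(x_5) = 2.441406, coefficient = 2
x_6 = 1.8750, f(x_6) = 3.515625, coefficient = 2
x_7 = 2.1875, f(x_7) = 4.785156, coefficient = 2
x_8 = 2.5000, f(x_8) = 6.250000, coefficient = 1

I ≈ (0.312500/2) × 33.593750 = 5.249023
Exact value: 5.208333
Error: 0.040690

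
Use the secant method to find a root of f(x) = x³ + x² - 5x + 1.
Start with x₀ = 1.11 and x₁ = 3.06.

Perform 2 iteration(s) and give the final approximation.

f(x) = x³ + x² - 5x + 1
x₀ = 1.11, x₁ = 3.06

Secant formula: x_{n+1} = x_n - f(x_n)(x_n - x_{n-1})/(f(x_n) - f(x_{n-1}))

Iteration 1:
  f(1.110000) = -1.950269
  f(3.060000) = 23.716216
  x_2 = 3.060000 - 23.716216×(3.060000 - 1.110000)/(23.716216 - (-1.950269))
       = 1.258171
Iteration 2:
  f(3.060000) = 23.716216
  f(1.258171) = -1.716184
  x_3 = 1.258171 - (-1.716184)×(1.258171 - 3.060000)/(-1.716184 - 23.716216)
       = 1.379759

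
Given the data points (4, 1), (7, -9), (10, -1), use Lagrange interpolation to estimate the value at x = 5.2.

Lagrange interpolation formula:
P(x) = Σ yᵢ × Lᵢ(x)
where Lᵢ(x) = Π_{j≠i} (x - xⱼ)/(xᵢ - xⱼ)

L_0(5.2) = (5.2 - 7)/(4 - 7) × (5.2 - 10)/(4 - 10) = 0.480000
L_1(5.2) = (5.2 - 4)/(7 - 4) × (5.2 - 10)/(7 - 10) = 0.640000
L_2(5.2) = (5.2 - 4)/(10 - 4) × (5.2 - 7)/(10 - 7) = -0.120000

P(5.2) = 1×L_0(5.2) + (-9)×L_1(5.2) + (-1)×L_2(5.2)
P(5.2) = -5.160000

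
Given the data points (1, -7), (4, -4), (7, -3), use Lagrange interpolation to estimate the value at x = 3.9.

Lagrange interpolation formula:
P(x) = Σ yᵢ × Lᵢ(x)
where Lᵢ(x) = Π_{j≠i} (x - xⱼ)/(xᵢ - xⱼ)

L_0(3.9) = (3.9 - 4)/(1 - 4) × (3.9 - 7)/(1 - 7) = 0.017222
L_1(3.9) = (3.9 - 1)/(4 - 1) × (3.9 - 7)/(4 - 7) = 0.998889
L_2(3.9) = (3.9 - 1)/(7 - 1) × (3.9 - 4)/(7 - 4) = -0.016111

P(3.9) = (-7)×L_0(3.9) + (-4)×L_1(3.9) + (-3)×L_2(3.9)
P(3.9) = -4.067778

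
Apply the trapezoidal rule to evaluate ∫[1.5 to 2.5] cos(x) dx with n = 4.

f(x) = cos(x)
a = 1.5, b = 2.5, n = 4
h = (b - a)/n = 0.250000

Trapezoidal rule: (h/2)[f(x₀) + 2f(x₁) + 2f(x₂) + ... + f(xₙ)]

x_0 = 1.5000, f(x_0) = 0.070737, coefficient = 1
x_1 = 1.7500, f(x_1) = -0.178246, coefficient = 2
x_2 = 2.0000, f(x_2) = -0.416147, coefficient = 2
x_3 = 2.2500, f(x_3) = -0.628174, coefficient = 2
x_4 = 2.5000, f(x_4) = -0.801144, coefficient = 1

I ≈ (0.250000/2) × -3.175539 = -0.396942
Exact value: -0.399023
Error: 0.002080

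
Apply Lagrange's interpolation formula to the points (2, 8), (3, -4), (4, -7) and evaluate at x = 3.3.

Lagrange interpolation formula:
P(x) = Σ yᵢ × Lᵢ(x)
where Lᵢ(x) = Π_{j≠i} (x - xⱼ)/(xᵢ - xⱼ)

L_0(3.3) = (3.3 - 3)/(2 - 3) × (3.3 - 4)/(2 - 4) = -0.105000
L_1(3.3) = (3.3 - 2)/(3 - 2) × (3.3 - 4)/(3 - 4) = 0.910000
L_2(3.3) = (3.3 - 2)/(4 - 2) × (3.3 - 3)/(4 - 3) = 0.195000

P(3.3) = 8×L_0(3.3) + (-4)×L_1(3.3) + (-7)×L_2(3.3)
P(3.3) = -5.845000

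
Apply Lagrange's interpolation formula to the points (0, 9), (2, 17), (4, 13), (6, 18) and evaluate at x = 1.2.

Lagrange interpolation formula:
P(x) = Σ yᵢ × Lᵢ(x)
where Lᵢ(x) = Π_{j≠i} (x - xⱼ)/(xᵢ - xⱼ)

L_0(1.2) = (1.2 - 2)/(0 - 2) × (1.2 - 4)/(0 - 4) × (1.2 - 6)/(0 - 6) = 0.224000
L_1(1.2) = (1.2 - 0)/(2 - 0) × (1.2 - 4)/(2 - 4) × (1.2 - 6)/(2 - 6) = 1.008000
L_2(1.2) = (1.2 - 0)/(4 - 0) × (1.2 - 2)/(4 - 2) × (1.2 - 6)/(4 - 6) = -0.288000
L_3(1.2) = (1.2 - 0)/(6 - 0) × (1.2 - 2)/(6 - 2) × (1.2 - 4)/(6 - 4) = 0.056000

P(1.2) = 9×L_0(1.2) + 17×L_1(1.2) + 13×L_2(1.2) + 18×L_3(1.2)
P(1.2) = 16.416000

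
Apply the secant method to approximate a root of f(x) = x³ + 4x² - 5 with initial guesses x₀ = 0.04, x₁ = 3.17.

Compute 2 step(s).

f(x) = x³ + 4x² - 5
x₀ = 0.04, x₁ = 3.17

Secant formula: x_{n+1} = x_n - f(x_n)(x_n - x_{n-1})/(f(x_n) - f(x_{n-1}))

Iteration 1:
  f(0.040000) = -4.993536
  f(3.170000) = 67.050613
  x_2 = 3.170000 - 67.050613×(3.170000 - 0.040000)/(67.050613 - (-4.993536))
       = 0.256947
Iteration 2:
  f(3.170000) = 67.050613
  f(0.256947) = -4.718949
  x_3 = 0.256947 - (-4.718949)×(0.256947 - 3.170000)/(-4.718949 - 67.050613)
       = 0.448484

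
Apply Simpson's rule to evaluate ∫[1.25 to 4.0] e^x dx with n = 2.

f(x) = e^x
a = 1.25, b = 4.0, n = 2
h = (b - a)/n = 1.375000

Simpson's rule: (h/3)[f(x₀) + 4f(x₁) + 2f(x₂) + ... + f(xₙ)]

x_0 = 1.2500, f(x_0) = 3.490343, coefficient = 1
x_1 = 2.6250, f(x_1) = 13.804574, coefficient = 4
x_2 = 4.0000, f(x_2) = 54.598150, coefficient = 1

I ≈ (1.375000/3) × 113.306790 = 51.932279
Exact value: 51.107807
Error: 0.824472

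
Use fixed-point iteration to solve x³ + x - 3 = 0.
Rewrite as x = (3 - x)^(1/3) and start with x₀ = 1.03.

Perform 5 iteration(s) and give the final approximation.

Equation: x³ + x - 3 = 0
Fixed-point form: x = (3 - x)^(1/3)
x₀ = 1.03

x_1 = g(1.030000) = 1.253590
x_2 = g(1.253590) = 1.204247
x_3 = g(1.204247) = 1.215483
x_4 = g(1.215483) = 1.212943
x_5 = g(1.212943) = 1.213518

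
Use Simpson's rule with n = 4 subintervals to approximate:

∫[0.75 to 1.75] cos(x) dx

f(x) = cos(x)
a = 0.75, b = 1.75, n = 4
h = (b - a)/n = 0.250000

Simpson's rule: (h/3)[f(x₀) + 4f(x₁) + 2f(x₂) + ... + f(xₙ)]

x_0 = 0.7500, f(x_0) = 0.731689, coefficient = 1
x_1 = 1.0000, f(x_1) = 0.540302, coefficient = 4
x_2 = 1.2500, f(x_2) = 0.315322, coefficient = 2
x_3 = 1.5000, f(x_3) = 0.070737, coefficient = 4
x_4 = 1.7500, f(x_4) = -0.178246, coefficient = 1

I ≈ (0.250000/3) × 3.628246 = 0.302354
Exact value: 0.302347
Error: 0.000007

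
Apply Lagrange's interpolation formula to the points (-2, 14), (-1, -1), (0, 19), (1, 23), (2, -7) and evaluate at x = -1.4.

Lagrange interpolation formula:
P(x) = Σ yᵢ × Lᵢ(x)
where Lᵢ(x) = Π_{j≠i} (x - xⱼ)/(xᵢ - xⱼ)

L_0(-1.4) = (-1.4 - (-1))/(-2 - (-1)) × (-1.4 - 0)/(-2 - 0) × (-1.4 - 1)/(-2 - 1) × (-1.4 - 2)/(-2 - 2) = 0.190400
L_1(-1.4) = (-1.4 - (-2))/(-1 - (-2)) × (-1.4 - 0)/(-1 - 0) × (-1.4 - 1)/(-1 - 1) × (-1.4 - 2)/(-1 - 2) = 1.142400
L_2(-1.4) = (-1.4 - (-2))/(0 - (-2)) × (-1.4 - (-1))/(0 - (-1)) × (-1.4 - 1)/(0 - 1) × (-1.4 - 2)/(0 - 2) = -0.489600
L_3(-1.4) = (-1.4 - (-2))/(1 - (-2)) × (-1.4 - (-1))/(1 - (-1)) × (-1.4 - 0)/(1 - 0) × (-1.4 - 2)/(1 - 2) = 0.190400
L_4(-1.4) = (-1.4 - (-2))/(2 - (-2)) × (-1.4 - (-1))/(2 - (-1)) × (-1.4 - 0)/(2 - 0) × (-1.4 - 1)/(2 - 1) = -0.033600

P(-1.4) = 14×L_0(-1.4) + (-1)×L_1(-1.4) + 19×L_2(-1.4) + 23×L_3(-1.4) + (-7)×L_4(-1.4)
P(-1.4) = -3.164800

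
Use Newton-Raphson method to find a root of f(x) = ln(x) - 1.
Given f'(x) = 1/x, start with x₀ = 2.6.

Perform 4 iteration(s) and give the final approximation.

f(x) = ln(x) - 1
f'(x) = 1/x
x₀ = 2.6

Newton-Raphson formula: x_{n+1} = x_n - f(x_n)/f'(x_n)

Iteration 1:
  f(2.600000) = -0.044489
  f'(2.600000) = 0.384615
  x_1 = 2.600000 - (-0.044489)/0.384615 = 2.715670
Iteration 2:
  f(2.715670) = -0.000961
  f'(2.715670) = 0.368233
  x_2 = 2.715670 - (-0.000961)/0.368233 = 2.718281
Iteration 3:
  f(2.718281) = 0.000000
  f'(2.718281) = 0.367880
  x_3 = 2.718281 - 0.000000/0.367880 = 2.718282
Iteration 4:
  f(2.718282) = 0.000000
  f'(2.718282) = 0.367879
  x_4 = 2.718282 - 0.000000/0.367879 = 2.718282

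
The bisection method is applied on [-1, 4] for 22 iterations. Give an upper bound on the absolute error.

Bisection error bound: |error| ≤ (b-a)/2^n
|error| ≤ (4 - (-1))/2^22 = 5/2^22
|error| ≤ 0.0000011921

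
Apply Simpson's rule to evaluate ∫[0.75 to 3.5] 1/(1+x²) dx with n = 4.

f(x) = 1/(1+x²)
a = 0.75, b = 3.5, n = 4
h = (b - a)/n = 0.687500

Simpson's rule: (h/3)[f(x₀) + 4f(x₁) + 2f(x₂) + ... + f(xₙ)]

x_0 = 0.7500, f(x_0) = 0.640000, coefficient = 1
x_1 = 1.4375, f(x_1) = 0.326115, coefficient = 4
x_2 = 2.1250, f(x_2) = 0.181303, coefficient = 2
x_3 = 2.8125, f(x_3) = 0.112231, coefficient = 4
x_4 = 3.5000, f(x_4) = 0.075472, coefficient = 1

I ≈ (0.687500/3) × 2.831462 = 0.648877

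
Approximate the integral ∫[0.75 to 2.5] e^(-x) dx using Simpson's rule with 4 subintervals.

f(x) = e^(-x)
a = 0.75, b = 2.5, n = 4
h = (b - a)/n = 0.437500

Simpson's rule: (h/3)[f(x₀) + 4f(x₁) + 2f(x₂) + ... + f(xₙ)]

x_0 = 0.7500, f(x_0) = 0.472367, coefficient = 1
x_1 = 1.1875, f(x_1) = 0.304983, coefficient = 4
x_2 = 1.6250, f(x_2) = 0.196912, coefficient = 2
x_3 = 2.0625, f(x_3) = 0.127136, coefficient = 4
x_4 = 2.5000, f(x_4) = 0.082085, coefficient = 1

I ≈ (0.437500/3) × 2.676749 = 0.390359
Exact value: 0.390282
Error: 0.000078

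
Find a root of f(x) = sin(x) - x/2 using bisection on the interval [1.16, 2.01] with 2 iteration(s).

f(x) = sin(x) - x/2
Initial interval: [1.16, 2.01]

Iteration 1:
  c_1 = (1.160000 + 2.010000)/2 = 1.585000
  f(c_1) = f(1.585000) = 0.207399
  f(a) × f(c) ≥ 0, new interval: [1.585000, 2.010000]
Iteration 2:
  c_2 = (1.585000 + 2.010000)/2 = 1.797500
  f(c_2) = f(1.797500) = 0.075663
  f(a) × f(c) ≥ 0, new interval: [1.797500, 2.010000]

After 2 iteration(s), the approximation is c_2 = 1.797500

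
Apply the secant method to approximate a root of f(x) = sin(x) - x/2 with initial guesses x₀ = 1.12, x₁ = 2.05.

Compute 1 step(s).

f(x) = sin(x) - x/2
x₀ = 1.12, x₁ = 2.05

Secant formula: x_{n+1} = x_n - f(x_n)(x_n - x_{n-1})/(f(x_n) - f(x_{n-1}))

Iteration 1:
  f(1.120000) = 0.340100
  f(2.050000) = -0.137638
  x_2 = 2.050000 - (-0.137638)×(2.050000 - 1.120000)/(-0.137638 - 0.340100)
       = 1.782064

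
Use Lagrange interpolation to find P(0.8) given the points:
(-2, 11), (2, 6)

Lagrange interpolation formula:
P(x) = Σ yᵢ × Lᵢ(x)
where Lᵢ(x) = Π_{j≠i} (x - xⱼ)/(xᵢ - xⱼ)

L_0(0.8) = (0.8 - 2)/(-2 - 2) = 0.300000
L_1(0.8) = (0.8 - (-2))/(2 - (-2)) = 0.700000

P(0.8) = 11×L_0(0.8) + 6×L_1(0.8)
P(0.8) = 7.500000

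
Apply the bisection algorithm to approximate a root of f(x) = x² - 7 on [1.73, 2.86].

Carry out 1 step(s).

f(x) = x² - 7
Initial interval: [1.73, 2.86]

Iteration 1:
  c_1 = (1.730000 + 2.860000)/2 = 2.295000
  f(c_1) = f(2.295000) = -1.732975
  f(a) × f(c) ≥ 0, new interval: [2.295000, 2.860000]

After 1 iteration(s), the approximation is c_1 = 2.295000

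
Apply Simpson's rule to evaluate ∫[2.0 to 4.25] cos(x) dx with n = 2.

f(x) = cos(x)
a = 2.0, b = 4.25, n = 2
h = (b - a)/n = 1.125000

Simpson's rule: (h/3)[f(x₀) + 4f(x₁) + 2f(x₂) + ... + f(xₙ)]

x_0 = 2.0000, f(x_0) = -0.416147, coefficient = 1
x_1 = 3.1250, f(x_1) = -0.999862, coefficient = 4
x_2 = 4.2500, f(x_2) = -0.446087, coefficient = 1

I ≈ (1.125000/3) × -4.861684 = -1.823131
Exact value: -1.804287
Error: 0.018845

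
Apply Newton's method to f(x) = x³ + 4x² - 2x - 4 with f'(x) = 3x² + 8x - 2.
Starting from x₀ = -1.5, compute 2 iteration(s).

f(x) = x³ + 4x² - 2x - 4
f'(x) = 3x² + 8x - 2
x₀ = -1.5

Newton-Raphson formula: x_{n+1} = x_n - f(x_n)/f'(x_n)

Iteration 1:
  f(-1.500000) = 4.625000
  f'(-1.500000) = -7.250000
  x_1 = -1.500000 - 4.625000/(-7.250000) = -0.862069
Iteration 2:
  f(-0.862069) = 0.056132
  f'(-0.862069) = -6.667063
  x_2 = -0.862069 - 0.056132/(-6.667063) = -0.853650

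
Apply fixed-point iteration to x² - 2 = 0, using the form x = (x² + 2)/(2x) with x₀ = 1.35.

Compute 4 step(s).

Equation: x² - 2 = 0
Fixed-point form: x = (x² + 2)/(2x)
x₀ = 1.35

x_1 = g(1.350000) = 1.415741
x_2 = g(1.415741) = 1.414214
x_3 = g(1.414214) = 1.414214
x_4 = g(1.414214) = 1.414214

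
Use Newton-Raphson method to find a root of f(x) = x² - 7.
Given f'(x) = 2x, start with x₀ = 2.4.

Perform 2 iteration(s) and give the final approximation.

f(x) = x² - 7
f'(x) = 2x
x₀ = 2.4

Newton-Raphson formula: x_{n+1} = x_n - f(x_n)/f'(x_n)

Iteration 1:
  f(2.400000) = -1.240000
  f'(2.400000) = 4.800000
  x_1 = 2.400000 - (-1.240000)/4.800000 = 2.658333
Iteration 2:
  f(2.658333) = 0.066736
  f'(2.658333) = 5.316667
  x_2 = 2.658333 - 0.066736/5.316667 = 2.645781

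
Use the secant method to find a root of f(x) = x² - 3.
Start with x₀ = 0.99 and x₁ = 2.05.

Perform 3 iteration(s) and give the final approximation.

f(x) = x² - 3
x₀ = 0.99, x₁ = 2.05

Secant formula: x_{n+1} = x_n - f(x_n)(x_n - x_{n-1})/(f(x_n) - f(x_{n-1}))

Iteration 1:
  f(0.990000) = -2.019900
  f(2.050000) = 1.202500
  x_2 = 2.050000 - 1.202500×(2.050000 - 0.990000)/(1.202500 - (-2.019900))
       = 1.654441
Iteration 2:
  f(2.050000) = 1.202500
  f(1.654441) = -0.262826
  x_3 = 1.654441 - (-0.262826)×(1.654441 - 2.050000)/(-0.262826 - 1.202500)
       = 1.725390
Iteration 3:
  f(1.654441) = -0.262826
  f(1.725390) = -0.023031
  x_4 = 1.725390 - (-0.023031)×(1.725390 - 1.654441)/(-0.023031 - (-0.262826))
       = 1.732204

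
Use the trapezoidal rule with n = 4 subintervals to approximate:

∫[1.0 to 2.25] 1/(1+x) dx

f(x) = 1/(1+x)
a = 1.0, b = 2.25, n = 4
h = (b - a)/n = 0.312500

Trapezoidal rule: (h/2)[f(x₀) + 2f(x₁) + 2f(x₂) + ... + f(xₙ)]

x_0 = 1.0000, f(x_0) = 0.500000, coefficient = 1
x_1 = 1.3125, f(x_1) = 0.432432, coefficient = 2
x_2 = 1.6250, f(x_2) = 0.380952, coefficient = 2
x_3 = 1.9375, f(x_3) = 0.340426, coefficient = 2
x_4 = 2.2500, f(x_4) = 0.307692, coefficient = 1

I ≈ (0.312500/2) × 3.115313 = 0.486768
Exact value: 0.485508
Error: 0.001260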